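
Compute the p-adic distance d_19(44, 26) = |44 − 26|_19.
d_19(44, 26) = 1

Step 1 — x − y = 44 − 26 = 18. Step 2 — v_19(18) = 0 (factor: 18 = (19^0 · 18); the sign does not affect v_p). Step 3 — |x − y|_19 = 19^{0} = 1.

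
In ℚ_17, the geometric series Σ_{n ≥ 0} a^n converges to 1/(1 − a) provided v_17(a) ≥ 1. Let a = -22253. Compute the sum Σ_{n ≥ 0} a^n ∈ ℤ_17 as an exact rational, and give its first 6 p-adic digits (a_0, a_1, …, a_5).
Σ a^n = 1/(1 − a) = 1/22254;  first 6 digits = (1, 0, 8, 12, 12, 8)

v_17(a) = 2 ≥ 1, so the series converges in ℤ_17 to 1/(1 − a) = 1/(1 − (-22253)) = 1/22254. Expand this rational in ℤ_17: compute digits iteratively via d_i = x_i mod 17, x_{i+1} = (x_i − d_i)/17. The first 6 digits are (1, 0, 8, 12, 12, 8).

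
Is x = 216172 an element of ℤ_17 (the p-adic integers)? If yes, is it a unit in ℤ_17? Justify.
x ∈ ℤ_17 but not a unit; v_17(x) = 3 > 0

ℤ_17 = {x ∈ ℚ_17 : v_17(x) ≥ 0} and ℤ_17^× = {x ∈ ℤ_17 : v_17(x) = 0}. Here v_17(216172) = v_17(num) − v_17(den) = 3; compare against these criteria.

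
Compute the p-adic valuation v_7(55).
v_7(55) = 0

v_7(n) is the largest exponent k such that 7^k divides n. Factor out: 55 = 7^0 · 55. (Sign doesn't affect v_p.) So v_7(55) = 0.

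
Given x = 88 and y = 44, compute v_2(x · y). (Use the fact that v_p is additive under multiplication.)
v_2(3872) = 5

v_p(x) = 3 (factor: 88 = 2^3 · 11); v_p(y) = 2 (factor: 44 = 2^2 · 11). Additivity: v_p(xy) = v_p(x) + v_p(y) = 3 + 2 = 5. (Direct check: xy = 3872 = 2^5 · (121).)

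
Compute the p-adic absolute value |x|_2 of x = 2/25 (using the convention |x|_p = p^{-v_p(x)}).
|2/25|_2 = 1/2

Step 1 — compute v_2(x) by factoring powers of 2 out of the numerator and denominator: v_2(2/25) = 1. Step 2 — apply |x|_p = p^{-v_p(x)} = 2^{-1} = 1/2.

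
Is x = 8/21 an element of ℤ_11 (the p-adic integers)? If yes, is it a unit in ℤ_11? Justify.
x ∈ ℤ_11^× (unit); v_11(x) = 0

ℤ_11 = {x ∈ ℚ_11 : v_11(x) ≥ 0} and ℤ_11^× = {x ∈ ℤ_11 : v_11(x) = 0}. Here v_11(8/21) = v_11(num) − v_11(den) = 0; compare against these criteria.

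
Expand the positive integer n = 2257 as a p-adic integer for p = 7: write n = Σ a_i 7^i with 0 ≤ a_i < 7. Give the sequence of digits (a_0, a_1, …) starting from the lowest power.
(a_0, a_1, …) = (3, 0, 4, 6)

Repeated division by 7 gives the digits low-to-high: 2257 = 3 + 4·7^2 + 6·7^3. Digit sequence: (3, 0, 4, 6).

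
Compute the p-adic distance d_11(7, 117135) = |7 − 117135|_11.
d_11(7, 117135) = 1/14641

Step 1 — x − y = 7 − 117135 = -117128. Step 2 — v_11(-117128) = 4 (factor: -117128 = −(11^4 · 8); the sign does not affect v_p). Step 3 — |x − y|_11 = 11^{-4} = 1/14641.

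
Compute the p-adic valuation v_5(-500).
v_5(-500) = 3

v_5(n) is the largest exponent k such that 5^k divides n. Factor out: -500 = -5^3 · 4. (Sign doesn't affect v_p.) So v_5(-500) = 3.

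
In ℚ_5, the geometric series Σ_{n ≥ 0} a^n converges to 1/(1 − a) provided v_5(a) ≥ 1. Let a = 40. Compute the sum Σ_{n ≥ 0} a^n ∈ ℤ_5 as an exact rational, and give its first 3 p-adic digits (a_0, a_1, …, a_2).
Σ a^n = 1/(1 − a) = -1/39;  first 3 digits = (1, 3, 0)

v_5(a) = 1 ≥ 1, so the series converges in ℤ_5 to 1/(1 − a) = 1/(1 − 40) = -1/39. Expand this rational in ℤ_5: compute digits iteratively via d_i = x_i mod 5, x_{i+1} = (x_i − d_i)/5. The first 3 digits are (1, 3, 0).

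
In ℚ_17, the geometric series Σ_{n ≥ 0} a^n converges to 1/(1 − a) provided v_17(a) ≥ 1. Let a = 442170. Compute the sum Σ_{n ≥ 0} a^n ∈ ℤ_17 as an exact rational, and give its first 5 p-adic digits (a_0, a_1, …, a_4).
Σ a^n = 1/(1 − a) = -1/442169;  first 5 digits = (1, 0, 0, 5, 5)

v_17(a) = 3 ≥ 1, so the series converges in ℤ_17 to 1/(1 − a) = 1/(1 − 442170) = -1/442169. Expand this rational in ℤ_17: compute digits iteratively via d_i = x_i mod 17, x_{i+1} = (x_i − d_i)/17. The first 5 digits are (1, 0, 0, 5, 5).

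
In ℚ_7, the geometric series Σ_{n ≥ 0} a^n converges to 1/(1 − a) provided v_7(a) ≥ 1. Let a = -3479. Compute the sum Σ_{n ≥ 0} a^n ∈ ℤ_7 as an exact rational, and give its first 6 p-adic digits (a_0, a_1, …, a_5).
Σ a^n = 1/(1 − a) = 1/3480;  first 6 digits = (1, 0, 6, 3, 6, 5)

v_7(a) = 2 ≥ 1, so the series converges in ℤ_7 to 1/(1 − a) = 1/(1 − (-3479)) = 1/3480. Expand this rational in ℤ_7: compute digits iteratively via d_i = x_i mod 7, x_{i+1} = (x_i − d_i)/7. The first 6 digits are (1, 0, 6, 3, 6, 5).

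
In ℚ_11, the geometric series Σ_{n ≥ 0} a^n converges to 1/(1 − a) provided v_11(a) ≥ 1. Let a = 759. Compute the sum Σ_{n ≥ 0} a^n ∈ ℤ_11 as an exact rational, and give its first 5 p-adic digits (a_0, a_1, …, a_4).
Σ a^n = 1/(1 − a) = -1/758;  first 5 digits = (1, 3, 4, 9, 9)

v_11(a) = 1 ≥ 1, so the series converges in ℤ_11 to 1/(1 − a) = 1/(1 − 759) = -1/758. Expand this rational in ℤ_11: compute digits iteratively via d_i = x_i mod 11, x_{i+1} = (x_i − d_i)/11. The first 5 digits are (1, 3, 4, 9, 9).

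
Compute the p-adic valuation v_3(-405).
v_3(-405) = 4

v_3(n) is the largest exponent k such that 3^k divides n. Factor out: -405 = -3^4 · 5. (Sign doesn't affect v_p.) So v_3(-405) = 4.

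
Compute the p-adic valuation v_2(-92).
v_2(-92) = 2

v_2(n) is the largest exponent k such that 2^k divides n. Factor out: -92 = -2^2 · 23. (Sign doesn't affect v_p.) So v_2(-92) = 2.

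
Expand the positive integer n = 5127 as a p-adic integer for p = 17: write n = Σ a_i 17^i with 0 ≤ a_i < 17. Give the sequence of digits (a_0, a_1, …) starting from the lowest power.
(a_0, a_1, …) = (10, 12, 0, 1)

Repeated division by 17 gives the digits low-to-high: 5127 = 10 + 12·17^1 + 1·17^3. Digit sequence: (10, 12, 0, 1).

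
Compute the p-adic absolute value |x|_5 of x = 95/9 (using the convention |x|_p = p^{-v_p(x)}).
|95/9|_5 = 1/5

Step 1 — compute v_5(x) by factoring powers of 5 out of the numerator and denominator: v_5(95/9) = 1. Step 2 — apply |x|_p = p^{-v_p(x)} = 5^{-1} = 1/5.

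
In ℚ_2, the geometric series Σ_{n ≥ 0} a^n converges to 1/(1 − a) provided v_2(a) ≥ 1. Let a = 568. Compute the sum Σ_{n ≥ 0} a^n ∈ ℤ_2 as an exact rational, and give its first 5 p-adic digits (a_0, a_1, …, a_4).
Σ a^n = 1/(1 − a) = -1/567;  first 5 digits = (1, 0, 0, 1, 1)

v_2(a) = 3 ≥ 1, so the series converges in ℤ_2 to 1/(1 − a) = 1/(1 − 568) = -1/567. Expand this rational in ℤ_2: compute digits iteratively via d_i = x_i mod 2, x_{i+1} = (x_i − d_i)/2. The first 5 digits are (1, 0, 0, 1, 1).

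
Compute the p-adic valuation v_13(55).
v_13(55) = 0

v_13(n) is the largest exponent k such that 13^k divides n. Factor out: 55 = 13^0 · 55. (Sign doesn't affect v_p.) So v_13(55) = 0.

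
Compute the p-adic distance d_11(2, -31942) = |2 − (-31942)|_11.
d_11(2, -31942) = 1/1331

Step 1 — x − y = 2 − (-31942) = 31944. Step 2 — v_11(31944) = 3 (factor: 31944 = (11^3 · 24); the sign does not affect v_p). Step 3 — |x − y|_11 = 11^{-3} = 1/1331.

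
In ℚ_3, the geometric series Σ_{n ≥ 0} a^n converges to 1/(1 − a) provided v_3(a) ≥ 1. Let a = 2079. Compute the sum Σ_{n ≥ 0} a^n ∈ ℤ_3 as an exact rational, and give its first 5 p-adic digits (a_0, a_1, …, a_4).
Σ a^n = 1/(1 − a) = -1/2078;  first 5 digits = (1, 0, 0, 2, 1)

v_3(a) = 3 ≥ 1, so the series converges in ℤ_3 to 1/(1 − a) = 1/(1 − 2079) = -1/2078. Expand this rational in ℤ_3: compute digits iteratively via d_i = x_i mod 3, x_{i+1} = (x_i − d_i)/3. The first 5 digits are (1, 0, 0, 2, 1).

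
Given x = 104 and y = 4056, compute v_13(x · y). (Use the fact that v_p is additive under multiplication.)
v_13(421824) = 3

v_p(x) = 1 (factor: 104 = 13^1 · 8); v_p(y) = 2 (factor: 4056 = 13^2 · 24). Additivity: v_p(xy) = v_p(x) + v_p(y) = 1 + 2 = 3. (Direct check: xy = 421824 = 13^3 · (192).)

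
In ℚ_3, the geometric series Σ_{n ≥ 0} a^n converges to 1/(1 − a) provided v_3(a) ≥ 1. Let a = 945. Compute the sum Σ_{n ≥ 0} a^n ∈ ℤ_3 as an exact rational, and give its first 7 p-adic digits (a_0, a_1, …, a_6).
Σ a^n = 1/(1 − a) = -1/944;  first 7 digits = (1, 0, 0, 2, 2, 0, 2)

v_3(a) = 3 ≥ 1, so the series converges in ℤ_3 to 1/(1 − a) = 1/(1 − 945) = -1/944. Expand this rational in ℤ_3: compute digits iteratively via d_i = x_i mod 3, x_{i+1} = (x_i − d_i)/3. The first 7 digits are (1, 0, 0, 2, 2, 0, 2).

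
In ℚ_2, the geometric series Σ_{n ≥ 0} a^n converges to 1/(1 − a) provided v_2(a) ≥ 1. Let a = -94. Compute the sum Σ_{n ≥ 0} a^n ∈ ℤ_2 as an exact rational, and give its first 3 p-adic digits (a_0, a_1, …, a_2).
Σ a^n = 1/(1 − a) = 1/95;  first 3 digits = (1, 1, 1)

v_2(a) = 1 ≥ 1, so the series converges in ℤ_2 to 1/(1 − a) = 1/(1 − (-94)) = 1/95. Expand this rational in ℤ_2: compute digits iteratively via d_i = x_i mod 2, x_{i+1} = (x_i − d_i)/2. The first 3 digits are (1, 1, 1).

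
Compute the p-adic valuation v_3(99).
v_3(99) = 2

v_3(n) is the largest exponent k such that 3^k divides n. Factor out: 99 = 3^2 · 11. (Sign doesn't affect v_p.) So v_3(99) = 2.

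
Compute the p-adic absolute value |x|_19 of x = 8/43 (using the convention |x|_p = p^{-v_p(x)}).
|8/43|_19 = 1

Step 1 — compute v_19(x) by factoring powers of 19 out of the numerator and denominator: v_19(8/43) = 0. Step 2 — apply |x|_p = p^{-v_p(x)} = 19^{0} = 1.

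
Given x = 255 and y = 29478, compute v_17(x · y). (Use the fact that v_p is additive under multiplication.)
v_17(7516890) = 4

v_p(x) = 1 (factor: 255 = 17^1 · 15); v_p(y) = 3 (factor: 29478 = 17^3 · 6). Additivity: v_p(xy) = v_p(x) + v_p(y) = 1 + 3 = 4. (Direct check: xy = 7516890 = 17^4 · (90).)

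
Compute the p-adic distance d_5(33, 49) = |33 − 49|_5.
d_5(33, 49) = 1

Step 1 — x − y = 33 − 49 = -16. Step 2 — v_5(-16) = 0 (factor: -16 = −(5^0 · 16); the sign does not affect v_p). Step 3 — |x − y|_5 = 5^{0} = 1.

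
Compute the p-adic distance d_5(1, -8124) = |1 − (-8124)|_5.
d_5(1, -8124) = 1/625

Step 1 — x − y = 1 − (-8124) = 8125. Step 2 — v_5(8125) = 4 (factor: 8125 = (5^4 · 13); the sign does not affect v_p). Step 3 — |x − y|_5 = 5^{-4} = 1/625.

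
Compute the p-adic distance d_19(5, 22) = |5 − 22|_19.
d_19(5, 22) = 1

Step 1 — x − y = 5 − 22 = -17. Step 2 — v_19(-17) = 0 (factor: -17 = −(19^0 · 17); the sign does not affect v_p). Step 3 — |x − y|_19 = 19^{0} = 1.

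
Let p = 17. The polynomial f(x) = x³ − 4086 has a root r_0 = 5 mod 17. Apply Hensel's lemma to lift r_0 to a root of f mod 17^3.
r_2 = 158 (mod 4913)

Hensel: r_{i+1} = r_i − f(r_i)/f′(r_i) mod 17^{i+2}, where f′(x) = 3x². Iterate:
  r_0 = 5 (mod 17)
  r_1 = 158 (mod 289)
  r_2 = 158 (mod 4913)
Final: r = 158 with f(r) ≡ 0 mod 17^3.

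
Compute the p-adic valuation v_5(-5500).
v_5(-5500) = 3

v_5(n) is the largest exponent k such that 5^k divides n. Factor out: -5500 = -5^3 · 44. (Sign doesn't affect v_p.) So v_5(-5500) = 3.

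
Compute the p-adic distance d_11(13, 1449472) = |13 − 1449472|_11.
d_11(13, 1449472) = 1/161051

Step 1 — x − y = 13 − 1449472 = -1449459. Step 2 — v_11(-1449459) = 5 (factor: -1449459 = −(11^5 · 9); the sign does not affect v_p). Step 3 — |x − y|_11 = 11^{-5} = 1/161051.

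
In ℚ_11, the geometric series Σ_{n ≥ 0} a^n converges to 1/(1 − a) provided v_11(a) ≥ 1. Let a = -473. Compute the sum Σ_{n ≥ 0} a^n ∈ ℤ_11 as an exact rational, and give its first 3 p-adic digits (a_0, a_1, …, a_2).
Σ a^n = 1/(1 − a) = 1/474;  first 3 digits = (1, 1, 8)

v_11(a) = 1 ≥ 1, so the series converges in ℤ_11 to 1/(1 − a) = 1/(1 − (-473)) = 1/474. Expand this rational in ℤ_11: compute digits iteratively via d_i = x_i mod 11, x_{i+1} = (x_i − d_i)/11. The first 3 digits are (1, 1, 8).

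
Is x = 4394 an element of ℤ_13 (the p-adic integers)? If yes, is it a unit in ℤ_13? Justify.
x ∈ ℤ_13 but not a unit; v_13(x) = 3 > 0

ℤ_13 = {x ∈ ℚ_13 : v_13(x) ≥ 0} and ℤ_13^× = {x ∈ ℤ_13 : v_13(x) = 0}. Here v_13(4394) = v_13(num) − v_13(den) = 3; compare against these criteria.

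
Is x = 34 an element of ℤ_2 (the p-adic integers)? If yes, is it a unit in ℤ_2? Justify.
x ∈ ℤ_2 but not a unit; v_2(x) = 1 > 0

ℤ_2 = {x ∈ ℚ_2 : v_2(x) ≥ 0} and ℤ_2^× = {x ∈ ℤ_2 : v_2(x) = 0}. Here v_2(34) = v_2(num) − v_2(den) = 1; compare against these criteria.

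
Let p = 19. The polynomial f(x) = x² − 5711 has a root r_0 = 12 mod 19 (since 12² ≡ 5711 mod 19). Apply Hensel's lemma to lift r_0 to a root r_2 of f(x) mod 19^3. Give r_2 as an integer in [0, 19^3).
r_2 = 1703 (mod 6859)

Hensel's recurrence: r_{i+1} = r_i − f(r_i)·(f′(r_i))^{-1} mod 19^{i+2}, with f′(x) = 2x. Iterate:
  r_0 = 12 (mod 19)
  r_1 = 259 (mod 361)
  r_2 = 1703 (mod 6859)
Final: r_2 = 1703, and one checks f(r_2) ≡ 0 mod 19^3.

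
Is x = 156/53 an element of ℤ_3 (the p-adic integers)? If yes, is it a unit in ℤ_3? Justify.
x ∈ ℤ_3 but not a unit; v_3(x) = 1 > 0

ℤ_3 = {x ∈ ℚ_3 : v_3(x) ≥ 0} and ℤ_3^× = {x ∈ ℤ_3 : v_3(x) = 0}. Here v_3(156/53) = v_3(num) − v_3(den) = 1; compare against these criteria.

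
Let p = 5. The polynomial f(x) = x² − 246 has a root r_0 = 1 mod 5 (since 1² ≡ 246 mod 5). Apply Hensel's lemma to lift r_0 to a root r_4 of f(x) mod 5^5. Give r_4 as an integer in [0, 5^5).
r_4 = 1011 (mod 3125)

Hensel's recurrence: r_{i+1} = r_i − f(r_i)·(f′(r_i))^{-1} mod 5^{i+2}, with f′(x) = 2x. Iterate:
  r_0 = 1 (mod 5)
  r_1 = 11 (mod 25)
  r_2 = 11 (mod 125)
  r_3 = 386 (mod 625)
  r_4 = 1011 (mod 3125)
Final: r_4 = 1011, and one checks f(r_4) ≡ 0 mod 5^5.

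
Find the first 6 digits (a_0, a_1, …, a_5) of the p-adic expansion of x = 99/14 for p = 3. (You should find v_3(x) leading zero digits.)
(a_0, …, a_5) = (0, 0, 1, 1, 2, 2)

v_3(99/14) = 2, so a_0 = ... = a_1 = 0. Factor out: x = 3^2 · u with u = 11/14 a unit in ℤ_3. Expand u iteratively via a_{v+i} = u_i mod 3, u_{i+1} = (u_i − a_{v+i})/3:
  u_0 = 11/14;  a_2 = 1;  u_1 = (u_0 − 1)/3 = -1/14
  u_1 = -1/14;  a_3 = 1;  u_2 = (u_1 − 1)/3 = -5/14
  u_2 = -5/14;  a_4 = 2;  u_3 = (u_2 − 2)/3 = -11/14
  u_3 = -11/14;  a_5 = 2;  u_4 = (u_3 − 2)/3 = -13/14
Digits: (0, 0, 1, 1, 2, 2).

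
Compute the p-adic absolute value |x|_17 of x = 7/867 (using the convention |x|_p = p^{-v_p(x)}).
|7/867|_17 = 289

Step 1 — compute v_17(x) by factoring powers of 17 out of the numerator and denominator: v_17(7/867) = -2. Step 2 — apply |x|_p = p^{-v_p(x)} = 17^{2} = 289.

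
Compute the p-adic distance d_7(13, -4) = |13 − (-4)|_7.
d_7(13, -4) = 1

Step 1 — x − y = 13 − (-4) = 17. Step 2 — v_7(17) = 0 (factor: 17 = (7^0 · 17); the sign does not affect v_p). Step 3 — |x − y|_7 = 7^{0} = 1.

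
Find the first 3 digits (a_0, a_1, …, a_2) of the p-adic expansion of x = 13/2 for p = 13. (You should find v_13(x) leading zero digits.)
(a_0, …, a_2) = (0, 7, 6)

v_13(13/2) = 1, so a_0 = ... = a_0 = 0. Factor out: x = 13^1 · u with u = 1/2 a unit in ℤ_13. Expand u iteratively via a_{v+i} = u_i mod 13, u_{i+1} = (u_i − a_{v+i})/13:
  u_0 = 1/2;  a_1 = 7;  u_1 = (u_0 − 7)/13 = -1/2
  u_1 = -1/2;  a_2 = 6;  u_2 = (u_1 − 6)/13 = -1/2
Digits: (0, 7, 6).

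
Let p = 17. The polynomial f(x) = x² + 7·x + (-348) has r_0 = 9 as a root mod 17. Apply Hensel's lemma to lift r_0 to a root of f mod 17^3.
r_2 = 2202 (mod 4913)

Hensel: r_{i+1} = r_i − f(r_i)·(f′(r_i))^{-1} mod 17^{i+2}, f′(x) = 2x + 7. Iterate:
  r_0 = 9 (mod 17)
  r_1 = 179 (mod 289)
  r_2 = 2202 (mod 4913)
Final: r = 2202 satisfies f(r) ≡ 0 mod 17^3.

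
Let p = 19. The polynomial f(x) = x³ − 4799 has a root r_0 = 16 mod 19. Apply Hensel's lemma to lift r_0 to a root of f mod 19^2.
r_1 = 149 (mod 361)

Hensel: r_{i+1} = r_i − f(r_i)/f′(r_i) mod 19^{i+2}, where f′(x) = 3x². Iterate:
  r_0 = 16 (mod 19)
  r_1 = 149 (mod 361)
Final: r = 149 with f(r) ≡ 0 mod 19^2.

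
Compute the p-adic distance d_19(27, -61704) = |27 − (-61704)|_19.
d_19(27, -61704) = 1/6859

Step 1 — x − y = 27 − (-61704) = 61731. Step 2 — v_19(61731) = 3 (factor: 61731 = (19^3 · 9); the sign does not affect v_p). Step 3 — |x − y|_19 = 19^{-3} = 1/6859.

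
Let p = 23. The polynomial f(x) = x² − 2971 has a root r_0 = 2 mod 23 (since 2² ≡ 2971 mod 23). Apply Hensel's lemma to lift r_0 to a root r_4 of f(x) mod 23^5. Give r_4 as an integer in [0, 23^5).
r_4 = 2446972 (mod 6436343)

Hensel's recurrence: r_{i+1} = r_i − f(r_i)·(f′(r_i))^{-1} mod 23^{i+2}, with f′(x) = 2x. Iterate:
  r_0 = 2 (mod 23)
  r_1 = 347 (mod 529)
  r_2 = 1405 (mod 12167)
  r_3 = 208244 (mod 279841)
  r_4 = 2446972 (mod 6436343)
Final: r_4 = 2446972, and one checks f(r_4) ≡ 0 mod 23^5.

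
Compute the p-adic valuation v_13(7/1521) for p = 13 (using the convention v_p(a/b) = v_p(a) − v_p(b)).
v_13(7/1521) = -2

Factor powers of 13 from the numerator and denominator of the reduced fraction: 7 = 13^0 · 7 and 1521 = 13^2 · 9. Apply v_p(a/b) = v_p(a) − v_p(b): v_13(7/1521) = 0 − 2 = -2.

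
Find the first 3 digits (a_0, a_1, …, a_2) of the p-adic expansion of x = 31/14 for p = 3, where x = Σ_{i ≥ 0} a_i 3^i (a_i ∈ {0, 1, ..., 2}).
(a_0, …, a_2) = (2, 2, 0)

v_3(31/14) = 0 (numerator and denominator both coprime to 3), so x ∈ ℤ_3^×. Compute digits iteratively via a_i = x_i mod 3, x_{i+1} = (x_i − a_i)/3, with x_0 = x:
  x_0 = 31/14;  a_0 = 2;  x_1 = (x_0 − 2)/3 = 1/14
  x_1 = 1/14;  a_1 = 2;  x_2 = (x_1 − 2)/3 = -9/14
  x_2 = -9/14;  a_2 = 0;  x_3 = (x_2 − 0)/3 = -3/14
Digits: (2, 2, 0).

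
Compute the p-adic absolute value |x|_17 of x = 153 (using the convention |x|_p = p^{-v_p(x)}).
|153|_17 = 1/17

Step 1 — compute v_17(x) by factoring powers of 17 out of the numerator and denominator: v_17(153) = 1. Step 2 — apply |x|_p = p^{-v_p(x)} = 17^{-1} = 1/17.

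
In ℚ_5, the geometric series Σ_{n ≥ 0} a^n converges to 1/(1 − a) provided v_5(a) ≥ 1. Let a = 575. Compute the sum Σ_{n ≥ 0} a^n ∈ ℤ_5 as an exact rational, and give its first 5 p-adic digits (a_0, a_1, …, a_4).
Σ a^n = 1/(1 − a) = -1/574;  first 5 digits = (1, 0, 3, 4, 4)

v_5(a) = 2 ≥ 1, so the series converges in ℤ_5 to 1/(1 − a) = 1/(1 − 575) = -1/574. Expand this rational in ℤ_5: compute digits iteratively via d_i = x_i mod 5, x_{i+1} = (x_i − d_i)/5. The first 5 digits are (1, 0, 3, 4, 4).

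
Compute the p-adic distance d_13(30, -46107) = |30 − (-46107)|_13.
d_13(30, -46107) = 1/2197

Step 1 — x − y = 30 − (-46107) = 46137. Step 2 — v_13(46137) = 3 (factor: 46137 = (13^3 · 21); the sign does not affect v_p). Step 3 — |x − y|_13 = 13^{-3} = 1/2197.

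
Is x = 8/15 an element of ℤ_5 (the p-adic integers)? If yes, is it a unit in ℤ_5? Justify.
x ∉ ℤ_5 (v_5(x) = -1 < 0)

ℤ_5 = {x ∈ ℚ_5 : v_5(x) ≥ 0} and ℤ_5^× = {x ∈ ℤ_5 : v_5(x) = 0}. Here v_5(8/15) = v_5(num) − v_5(den) = -1; compare against these criteria.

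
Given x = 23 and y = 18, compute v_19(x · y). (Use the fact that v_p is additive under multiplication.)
v_19(414) = 0

v_p(x) = 0 (factor: 23 = 19^0 · 23); v_p(y) = 0 (factor: 18 = 19^0 · 18). Additivity: v_p(xy) = v_p(x) + v_p(y) = 0 + 0 = 0. (Direct check: xy = 414 = 19^0 · (414).)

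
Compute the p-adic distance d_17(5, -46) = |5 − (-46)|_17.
d_17(5, -46) = 1/17

Step 1 — x − y = 5 − (-46) = 51. Step 2 — v_17(51) = 1 (factor: 51 = (17^1 · 3); the sign does not affect v_p). Step 3 — |x − y|_17 = 17^{-1} = 1/17.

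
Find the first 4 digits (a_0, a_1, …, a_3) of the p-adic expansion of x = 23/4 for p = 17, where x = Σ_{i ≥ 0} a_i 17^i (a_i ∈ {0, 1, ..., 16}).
(a_0, …, a_3) = (10, 4, 4, 4)

v_17(23/4) = 0 (numerator and denominator both coprime to 17), so x ∈ ℤ_17^×. Compute digits iteratively via a_i = x_i mod 17, x_{i+1} = (x_i − a_i)/17, with x_0 = x:
  x_0 = 23/4;  a_0 = 10;  x_1 = (x_0 − 10)/17 = -1/4
  x_1 = -1/4;  a_1 = 4;  x_2 = (x_1 − 4)/17 = -1/4
  x_2 = -1/4;  a_2 = 4;  x_3 = (x_2 − 4)/17 = -1/4
  x_3 = -1/4;  a_3 = 4;  x_4 = (x_3 − 4)/17 = -1/4
Digits: (10, 4, 4, 4).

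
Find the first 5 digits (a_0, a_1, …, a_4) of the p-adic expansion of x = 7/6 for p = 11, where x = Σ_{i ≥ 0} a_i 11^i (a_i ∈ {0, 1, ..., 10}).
(a_0, …, a_4) = (3, 9, 1, 9, 1)

v_11(7/6) = 0 (numerator and denominator both coprime to 11), so x ∈ ℤ_11^×. Compute digits iteratively via a_i = x_i mod 11, x_{i+1} = (x_i − a_i)/11, with x_0 = x:
  x_0 = 7/6;  a_0 = 3;  x_1 = (x_0 − 3)/11 = -1/6
  x_1 = -1/6;  a_1 = 9;  x_2 = (x_1 − 9)/11 = -5/6
  x_2 = -5/6;  a_2 = 1;  x_3 = (x_2 − 1)/11 = -1/6
  x_3 = -1/6;  a_3 = 9;  x_4 = (x_3 − 9)/11 = -5/6
  x_4 = -5/6;  a_4 = 1;  x_5 = (x_4 − 1)/11 = -1/6
Digits: (3, 9, 1, 9, 1).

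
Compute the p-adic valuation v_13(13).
v_13(13) = 1

v_13(n) is the largest exponent k such that 13^k divides n. Factor out: 13 = 13^1 · 1. (Sign doesn't affect v_p.) So v_13(13) = 1.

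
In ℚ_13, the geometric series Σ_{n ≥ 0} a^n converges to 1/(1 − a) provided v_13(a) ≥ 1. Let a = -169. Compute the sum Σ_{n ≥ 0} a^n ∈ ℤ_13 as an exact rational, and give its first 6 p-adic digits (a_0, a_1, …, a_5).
Σ a^n = 1/(1 − a) = 1/170;  first 6 digits = (1, 0, 12, 12, 0, 0)

v_13(a) = 2 ≥ 1, so the series converges in ℤ_13 to 1/(1 − a) = 1/(1 − (-169)) = 1/170. Expand this rational in ℤ_13: compute digits iteratively via d_i = x_i mod 13, x_{i+1} = (x_i − d_i)/13. The first 6 digits are (1, 0, 12, 12, 0, 0).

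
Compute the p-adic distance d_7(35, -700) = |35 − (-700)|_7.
d_7(35, -700) = 1/49

Step 1 — x − y = 35 − (-700) = 735. Step 2 — v_7(735) = 2 (factor: 735 = (7^2 · 15); the sign does not affect v_p). Step 3 — |x − y|_7 = 7^{-2} = 1/49.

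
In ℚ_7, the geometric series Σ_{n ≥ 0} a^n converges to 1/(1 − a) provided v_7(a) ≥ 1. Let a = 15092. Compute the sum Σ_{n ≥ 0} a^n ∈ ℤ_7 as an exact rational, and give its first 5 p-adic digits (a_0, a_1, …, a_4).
Σ a^n = 1/(1 − a) = -1/15091;  first 5 digits = (1, 0, 0, 2, 6)

v_7(a) = 3 ≥ 1, so the series converges in ℤ_7 to 1/(1 − a) = 1/(1 − 15092) = -1/15091. Expand this rational in ℤ_7: compute digits iteratively via d_i = x_i mod 7, x_{i+1} = (x_i − d_i)/7. The first 5 digits are (1, 0, 0, 2, 6).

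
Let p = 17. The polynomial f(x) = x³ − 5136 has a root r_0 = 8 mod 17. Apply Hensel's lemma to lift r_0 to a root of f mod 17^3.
r_2 = 2898 (mod 4913)

Hensel: r_{i+1} = r_i − f(r_i)/f′(r_i) mod 17^{i+2}, where f′(x) = 3x². Iterate:
  r_0 = 8 (mod 17)
  r_1 = 8 (mod 289)
  r_2 = 2898 (mod 4913)
Final: r = 2898 with f(r) ≡ 0 mod 17^3.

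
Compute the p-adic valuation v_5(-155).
v_5(-155) = 1

v_5(n) is the largest exponent k such that 5^k divides n. Factor out: -155 = -5^1 · 31. (Sign doesn't affect v_p.) So v_5(-155) = 1.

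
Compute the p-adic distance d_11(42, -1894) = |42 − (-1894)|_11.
d_11(42, -1894) = 1/121

Step 1 — x − y = 42 − (-1894) = 1936. Step 2 — v_11(1936) = 2 (factor: 1936 = (11^2 · 16); the sign does not affect v_p). Step 3 — |x − y|_11 = 11^{-2} = 1/121.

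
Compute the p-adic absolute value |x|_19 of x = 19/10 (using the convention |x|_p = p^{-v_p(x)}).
|19/10|_19 = 1/19

Step 1 — compute v_19(x) by factoring powers of 19 out of the numerator and denominator: v_19(19/10) = 1. Step 2 — apply |x|_p = p^{-v_p(x)} = 19^{-1} = 1/19.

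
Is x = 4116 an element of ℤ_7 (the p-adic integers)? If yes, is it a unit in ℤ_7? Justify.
x ∈ ℤ_7 but not a unit; v_7(x) = 3 > 0

ℤ_7 = {x ∈ ℚ_7 : v_7(x) ≥ 0} and ℤ_7^× = {x ∈ ℤ_7 : v_7(x) = 0}. Here v_7(4116) = v_7(num) − v_7(den) = 3; compare against these criteria.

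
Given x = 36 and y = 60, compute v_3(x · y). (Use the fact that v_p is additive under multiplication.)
v_3(2160) = 3

v_p(x) = 2 (factor: 36 = 3^2 · 4); v_p(y) = 1 (factor: 60 = 3^1 · 20). Additivity: v_p(xy) = v_p(x) + v_p(y) = 2 + 1 = 3. (Direct check: xy = 2160 = 3^3 · (80).)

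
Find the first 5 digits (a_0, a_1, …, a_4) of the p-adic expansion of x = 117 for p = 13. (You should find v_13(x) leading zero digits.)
(a_0, …, a_4) = (0, 9, 0, 0, 0)

v_13(117) = 1, so a_0 = ... = a_0 = 0. Factor out: x = 13^1 · u with u = 9 a unit in ℤ_13. Expand u iteratively via a_{v+i} = u_i mod 13, u_{i+1} = (u_i − a_{v+i})/13:
  u_0 = 9;  a_1 = 9;  u_1 = (u_0 − 9)/13 = 0
  u_1 = 0;  a_2 = 0;  u_2 = (u_1 − 0)/13 = 0
  u_2 = 0;  a_3 = 0;  u_3 = (u_2 − 0)/13 = 0
  u_3 = 0;  a_4 = 0;  u_4 = (u_3 − 0)/13 = 0
Digits: (0, 9, 0, 0, 0).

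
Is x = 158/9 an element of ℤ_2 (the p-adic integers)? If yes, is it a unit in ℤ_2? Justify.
x ∈ ℤ_2 but not a unit; v_2(x) = 1 > 0

ℤ_2 = {x ∈ ℚ_2 : v_2(x) ≥ 0} and ℤ_2^× = {x ∈ ℤ_2 : v_2(x) = 0}. Here v_2(158/9) = v_2(num) − v_2(den) = 1; compare against these criteria.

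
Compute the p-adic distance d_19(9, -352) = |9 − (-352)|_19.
d_19(9, -352) = 1/361

Step 1 — x − y = 9 − (-352) = 361. Step 2 — v_19(361) = 2 (factor: 361 = (19^2 · 1); the sign does not affect v_p). Step 3 — |x − y|_19 = 19^{-2} = 1/361.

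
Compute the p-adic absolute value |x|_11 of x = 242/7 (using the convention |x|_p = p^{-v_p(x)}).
|242/7|_11 = 1/121

Step 1 — compute v_11(x) by factoring powers of 11 out of the numerator and denominator: v_11(242/7) = 2. Step 2 — apply |x|_p = p^{-v_p(x)} = 11^{-2} = 1/121.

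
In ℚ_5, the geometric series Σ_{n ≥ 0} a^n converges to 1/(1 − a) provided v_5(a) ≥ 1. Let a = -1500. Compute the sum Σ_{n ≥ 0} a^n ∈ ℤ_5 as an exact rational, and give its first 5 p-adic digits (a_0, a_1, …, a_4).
Σ a^n = 1/(1 − a) = 1/1501;  first 5 digits = (1, 0, 0, 3, 2)

v_5(a) = 3 ≥ 1, so the series converges in ℤ_5 to 1/(1 − a) = 1/(1 − (-1500)) = 1/1501. Expand this rational in ℤ_5: compute digits iteratively via d_i = x_i mod 5, x_{i+1} = (x_i − d_i)/5. The first 5 digits are (1, 0, 0, 3, 2).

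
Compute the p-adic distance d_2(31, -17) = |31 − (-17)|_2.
d_2(31, -17) = 1/16

Step 1 — x − y = 31 − (-17) = 48. Step 2 — v_2(48) = 4 (factor: 48 = (2^4 · 3); the sign does not affect v_p). Step 3 — |x − y|_2 = 2^{-4} = 1/16.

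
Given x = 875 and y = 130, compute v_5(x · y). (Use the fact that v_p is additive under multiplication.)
v_5(113750) = 4

v_p(x) = 3 (factor: 875 = 5^3 · 7); v_p(y) = 1 (factor: 130 = 5^1 · 26). Additivity: v_p(xy) = v_p(x) + v_p(y) = 3 + 1 = 4. (Direct check: xy = 113750 = 5^4 · (182).)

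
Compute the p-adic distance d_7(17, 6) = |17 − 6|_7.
d_7(17, 6) = 1

Step 1 — x − y = 17 − 6 = 11. Step 2 — v_7(11) = 0 (factor: 11 = (7^0 · 11); the sign does not affect v_p). Step 3 — |x − y|_7 = 7^{0} = 1.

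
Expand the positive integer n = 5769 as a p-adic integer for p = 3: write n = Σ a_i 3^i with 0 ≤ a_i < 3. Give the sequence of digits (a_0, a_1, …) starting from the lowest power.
(a_0, a_1, …) = (0, 0, 2, 0, 2, 2, 1, 2)

Repeated division by 3 gives the digits low-to-high: 5769 = 2·3^2 + 2·3^4 + 2·3^5 + 1·3^6 + 2·3^7. Digit sequence: (0, 0, 2, 0, 2, 2, 1, 2).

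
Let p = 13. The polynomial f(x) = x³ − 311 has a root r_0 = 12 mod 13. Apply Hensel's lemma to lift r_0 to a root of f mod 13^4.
r_3 = 19707 (mod 28561)

Hensel: r_{i+1} = r_i − f(r_i)/f′(r_i) mod 13^{i+2}, where f′(x) = 3x². Iterate:
  r_0 = 12 (mod 13)
  r_1 = 103 (mod 169)
  r_2 = 2131 (mod 2197)
  r_3 = 19707 (mod 28561)
Final: r = 19707 with f(r) ≡ 0 mod 13^4.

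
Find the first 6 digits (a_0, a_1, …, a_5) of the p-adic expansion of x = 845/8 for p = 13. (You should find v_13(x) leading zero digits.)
(a_0, …, a_5) = (0, 0, 12, 4, 11, 4)

v_13(845/8) = 2, so a_0 = ... = a_1 = 0. Factor out: x = 13^2 · u with u = 5/8 a unit in ℤ_13. Expand u iteratively via a_{v+i} = u_i mod 13, u_{i+1} = (u_i − a_{v+i})/13:
  u_0 = 5/8;  a_2 = 12;  u_1 = (u_0 − 12)/13 = -7/8
  u_1 = -7/8;  a_3 = 4;  u_2 = (u_1 − 4)/13 = -3/8
  u_2 = -3/8;  a_4 = 11;  u_3 = (u_2 − 11)/13 = -7/8
  u_3 = -7/8;  a_5 = 4;  u_4 = (u_3 − 4)/13 = -3/8
Digits: (0, 0, 12, 4, 11, 4).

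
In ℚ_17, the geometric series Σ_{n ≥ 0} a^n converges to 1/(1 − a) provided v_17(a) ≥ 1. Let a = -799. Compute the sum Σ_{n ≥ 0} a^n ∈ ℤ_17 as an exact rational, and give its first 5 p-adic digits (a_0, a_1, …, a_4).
Σ a^n = 1/(1 − a) = 1/800;  first 5 digits = (1, 4, 13, 6, 4)

v_17(a) = 1 ≥ 1, so the series converges in ℤ_17 to 1/(1 − a) = 1/(1 − (-799)) = 1/800. Expand this rational in ℤ_17: compute digits iteratively via d_i = x_i mod 17, x_{i+1} = (x_i − d_i)/17. The first 5 digits are (1, 4, 13, 6, 4).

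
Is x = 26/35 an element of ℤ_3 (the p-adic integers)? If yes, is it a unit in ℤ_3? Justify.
x ∈ ℤ_3^× (unit); v_3(x) = 0

ℤ_3 = {x ∈ ℚ_3 : v_3(x) ≥ 0} and ℤ_3^× = {x ∈ ℤ_3 : v_3(x) = 0}. Here v_3(26/35) = v_3(num) − v_3(den) = 0; compare against these criteria.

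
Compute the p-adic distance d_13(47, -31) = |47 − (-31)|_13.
d_13(47, -31) = 1/13

Step 1 — x − y = 47 − (-31) = 78. Step 2 — v_13(78) = 1 (factor: 78 = (13^1 · 6); the sign does not affect v_p). Step 3 — |x − y|_13 = 13^{-1} = 1/13.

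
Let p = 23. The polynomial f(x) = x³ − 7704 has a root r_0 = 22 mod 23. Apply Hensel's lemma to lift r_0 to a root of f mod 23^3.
r_2 = 9797 (mod 12167)

Hensel: r_{i+1} = r_i − f(r_i)/f′(r_i) mod 23^{i+2}, where f′(x) = 3x². Iterate:
  r_0 = 22 (mod 23)
  r_1 = 275 (mod 529)
  r_2 = 9797 (mod 12167)
Final: r = 9797 with f(r) ≡ 0 mod 23^3.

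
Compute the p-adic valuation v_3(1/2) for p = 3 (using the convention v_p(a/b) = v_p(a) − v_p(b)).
v_3(1/2) = 0

Factor powers of 3 from the numerator and denominator of the reduced fraction: 1 = 3^0 · 1 and 2 = 3^0 · 2. Apply v_p(a/b) = v_p(a) − v_p(b): v_3(1/2) = 0 − 0 = 0.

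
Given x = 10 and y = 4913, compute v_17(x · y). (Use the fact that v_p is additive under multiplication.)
v_17(49130) = 3

v_p(x) = 0 (factor: 10 = 17^0 · 10); v_p(y) = 3 (factor: 4913 = 17^3 · 1). Additivity: v_p(xy) = v_p(x) + v_p(y) = 0 + 3 = 3. (Direct check: xy = 49130 = 17^3 · (10).)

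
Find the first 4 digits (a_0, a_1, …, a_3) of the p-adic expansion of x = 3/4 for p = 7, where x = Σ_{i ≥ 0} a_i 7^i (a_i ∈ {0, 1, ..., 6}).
(a_0, …, a_3) = (6, 1, 5, 1)

v_7(3/4) = 0 (numerator and denominator both coprime to 7), so x ∈ ℤ_7^×. Compute digits iteratively via a_i = x_i mod 7, x_{i+1} = (x_i − a_i)/7, with x_0 = x:
  x_0 = 3/4;  a_0 = 6;  x_1 = (x_0 − 6)/7 = -3/4
  x_1 = -3/4;  a_1 = 1;  x_2 = (x_1 − 1)/7 = -1/4
  x_2 = -1/4;  a_2 = 5;  x_3 = (x_2 − 5)/7 = -3/4
  x_3 = -3/4;  a_3 = 1;  x_4 = (x_3 − 1)/7 = -1/4
Digits: (6, 1, 5, 1).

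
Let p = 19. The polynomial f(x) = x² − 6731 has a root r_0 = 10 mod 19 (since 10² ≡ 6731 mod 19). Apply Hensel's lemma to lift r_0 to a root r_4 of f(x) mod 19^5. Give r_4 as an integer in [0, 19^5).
r_4 = 1419956 (mod 2476099)

Hensel's recurrence: r_{i+1} = r_i − f(r_i)·(f′(r_i))^{-1} mod 19^{i+2}, with f′(x) = 2x. Iterate:
  r_0 = 10 (mod 19)
  r_1 = 143 (mod 361)
  r_2 = 143 (mod 6859)
  r_3 = 116746 (mod 130321)
  r_4 = 1419956 (mod 2476099)
Final: r_4 = 1419956, and one checks f(r_4) ≡ 0 mod 19^5.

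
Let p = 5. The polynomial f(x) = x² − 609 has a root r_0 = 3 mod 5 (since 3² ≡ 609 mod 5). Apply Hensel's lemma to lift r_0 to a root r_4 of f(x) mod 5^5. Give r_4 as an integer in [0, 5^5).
r_4 = 2603 (mod 3125)

Hensel's recurrence: r_{i+1} = r_i − f(r_i)·(f′(r_i))^{-1} mod 5^{i+2}, with f′(x) = 2x. Iterate:
  r_0 = 3 (mod 5)
  r_1 = 3 (mod 25)
  r_2 = 103 (mod 125)
  r_3 = 103 (mod 625)
  r_4 = 2603 (mod 3125)
Final: r_4 = 2603, and one checks f(r_4) ≡ 0 mod 5^5.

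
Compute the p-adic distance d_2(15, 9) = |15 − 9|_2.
d_2(15, 9) = 1/2

Step 1 — x − y = 15 − 9 = 6. Step 2 — v_2(6) = 1 (factor: 6 = (2^1 · 3); the sign does not affect v_p). Step 3 — |x − y|_2 = 2^{-1} = 1/2.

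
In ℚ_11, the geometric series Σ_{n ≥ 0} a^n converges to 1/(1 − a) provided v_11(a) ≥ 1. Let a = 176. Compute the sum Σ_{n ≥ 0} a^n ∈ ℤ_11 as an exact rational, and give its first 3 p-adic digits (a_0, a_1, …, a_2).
Σ a^n = 1/(1 − a) = -1/175;  first 3 digits = (1, 5, 4)

v_11(a) = 1 ≥ 1, so the series converges in ℤ_11 to 1/(1 − a) = 1/(1 − 176) = -1/175. Expand this rational in ℤ_11: compute digits iteratively via d_i = x_i mod 11, x_{i+1} = (x_i − d_i)/11. The first 3 digits are (1, 5, 4).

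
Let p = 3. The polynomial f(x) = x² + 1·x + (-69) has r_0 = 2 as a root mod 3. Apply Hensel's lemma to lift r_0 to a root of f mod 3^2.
r_1 = 2 (mod 9)

Hensel: r_{i+1} = r_i − f(r_i)·(f′(r_i))^{-1} mod 3^{i+2}, f′(x) = 2x + 1. Iterate:
  r_0 = 2 (mod 3)
  r_1 = 2 (mod 9)
Final: r = 2 satisfies f(r) ≡ 0 mod 3^2.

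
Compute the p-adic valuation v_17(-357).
v_17(-357) = 1

v_17(n) is the largest exponent k such that 17^k divides n. Factor out: -357 = -17^1 · 21. (Sign doesn't affect v_p.) So v_17(-357) = 1.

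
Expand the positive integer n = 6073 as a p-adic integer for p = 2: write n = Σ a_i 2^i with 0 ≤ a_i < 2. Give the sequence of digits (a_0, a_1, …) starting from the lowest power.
(a_0, a_1, …) = (1, 0, 0, 1, 1, 1, 0, 1, 1, 1, 1, 0, 1)

Repeated division by 2 gives the digits low-to-high: 6073 = 1 + 1·2^3 + 1·2^4 + 1·2^5 + 1·2^7 + 1·2^8 + 1·2^9 + 1·2^10 + 1·2^12. Digit sequence: (1, 0, 0, 1, 1, 1, 0, 1, 1, 1, 1, 0, 1).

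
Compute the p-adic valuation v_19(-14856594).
v_19(-14856594) = 5

v_19(n) is the largest exponent k such that 19^k divides n. Factor out: -14856594 = -19^5 · 6. (Sign doesn't affect v_p.) So v_19(-14856594) = 5.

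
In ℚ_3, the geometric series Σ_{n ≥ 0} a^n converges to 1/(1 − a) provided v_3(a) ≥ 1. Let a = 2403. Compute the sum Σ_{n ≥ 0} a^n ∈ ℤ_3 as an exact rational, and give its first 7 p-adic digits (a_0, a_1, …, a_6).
Σ a^n = 1/(1 − a) = -1/2402;  first 7 digits = (1, 0, 0, 2, 2, 0, 1)

v_3(a) = 3 ≥ 1, so the series converges in ℤ_3 to 1/(1 − a) = 1/(1 − 2403) = -1/2402. Expand this rational in ℤ_3: compute digits iteratively via d_i = x_i mod 3, x_{i+1} = (x_i − d_i)/3. The first 7 digits are (1, 0, 0, 2, 2, 0, 1).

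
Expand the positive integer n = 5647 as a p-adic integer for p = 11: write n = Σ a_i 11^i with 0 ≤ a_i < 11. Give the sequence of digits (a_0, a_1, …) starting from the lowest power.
(a_0, a_1, …) = (4, 7, 2, 4)

Repeated division by 11 gives the digits low-to-high: 5647 = 4 + 7·11^1 + 2·11^2 + 4·11^3. Digit sequence: (4, 7, 2, 4).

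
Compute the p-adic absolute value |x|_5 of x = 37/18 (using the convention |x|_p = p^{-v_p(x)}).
|37/18|_5 = 1

Step 1 — compute v_5(x) by factoring powers of 5 out of the numerator and denominator: v_5(37/18) = 0. Step 2 — apply |x|_p = p^{-v_p(x)} = 5^{0} = 1.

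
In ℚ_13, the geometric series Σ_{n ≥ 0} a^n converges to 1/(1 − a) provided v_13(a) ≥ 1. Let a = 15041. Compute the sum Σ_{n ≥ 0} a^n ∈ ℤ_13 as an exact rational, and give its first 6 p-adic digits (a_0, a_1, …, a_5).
Σ a^n = 1/(1 − a) = -1/15040;  first 6 digits = (1, 0, 11, 6, 4, 11)

v_13(a) = 2 ≥ 1, so the series converges in ℤ_13 to 1/(1 − a) = 1/(1 − 15041) = -1/15040. Expand this rational in ℤ_13: compute digits iteratively via d_i = x_i mod 13, x_{i+1} = (x_i − d_i)/13. The first 6 digits are (1, 0, 11, 6, 4, 11).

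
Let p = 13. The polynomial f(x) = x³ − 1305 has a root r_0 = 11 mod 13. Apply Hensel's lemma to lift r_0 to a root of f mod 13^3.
r_2 = 1051 (mod 2197)

Hensel: r_{i+1} = r_i − f(r_i)/f′(r_i) mod 13^{i+2}, where f′(x) = 3x². Iterate:
  r_0 = 11 (mod 13)
  r_1 = 37 (mod 169)
  r_2 = 1051 (mod 2197)
Final: r = 1051 with f(r) ≡ 0 mod 13^3.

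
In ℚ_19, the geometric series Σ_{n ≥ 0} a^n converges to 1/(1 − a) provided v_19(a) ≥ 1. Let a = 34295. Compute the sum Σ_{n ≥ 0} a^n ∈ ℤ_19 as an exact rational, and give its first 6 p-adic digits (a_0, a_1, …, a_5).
Σ a^n = 1/(1 − a) = -1/34294;  first 6 digits = (1, 0, 0, 5, 0, 0)

v_19(a) = 3 ≥ 1, so the series converges in ℤ_19 to 1/(1 − a) = 1/(1 − 34295) = -1/34294. Expand this rational in ℤ_19: compute digits iteratively via d_i = x_i mod 19, x_{i+1} = (x_i − d_i)/19. The first 6 digits are (1, 0, 0, 5, 0, 0).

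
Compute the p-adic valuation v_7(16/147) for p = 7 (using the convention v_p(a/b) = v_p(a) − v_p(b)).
v_7(16/147) = -2

Factor powers of 7 from the numerator and denominator of the reduced fraction: 16 = 7^0 · 16 and 147 = 7^2 · 3. Apply v_p(a/b) = v_p(a) − v_p(b): v_7(16/147) = 0 − 2 = -2.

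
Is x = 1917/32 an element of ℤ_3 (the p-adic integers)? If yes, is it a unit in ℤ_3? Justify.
x ∈ ℤ_3 but not a unit; v_3(x) = 3 > 0

ℤ_3 = {x ∈ ℚ_3 : v_3(x) ≥ 0} and ℤ_3^× = {x ∈ ℤ_3 : v_3(x) = 0}. Here v_3(1917/32) = v_3(num) − v_3(den) = 3; compare against these criteria.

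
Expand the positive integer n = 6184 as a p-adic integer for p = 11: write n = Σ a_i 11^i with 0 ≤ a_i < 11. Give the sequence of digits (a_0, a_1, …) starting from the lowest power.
(a_0, a_1, …) = (2, 1, 7, 4)

Repeated division by 11 gives the digits low-to-high: 6184 = 2 + 1·11^1 + 7·11^2 + 4·11^3. Digit sequence: (2, 1, 7, 4).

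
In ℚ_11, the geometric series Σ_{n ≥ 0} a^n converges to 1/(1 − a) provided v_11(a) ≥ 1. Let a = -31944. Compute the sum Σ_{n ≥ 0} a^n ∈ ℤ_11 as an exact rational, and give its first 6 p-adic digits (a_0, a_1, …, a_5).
Σ a^n = 1/(1 − a) = 1/31945;  first 6 digits = (1, 0, 0, 9, 8, 10)

v_11(a) = 3 ≥ 1, so the series converges in ℤ_11 to 1/(1 − a) = 1/(1 − (-31944)) = 1/31945. Expand this rational in ℤ_11: compute digits iteratively via d_i = x_i mod 11, x_{i+1} = (x_i − d_i)/11. The first 6 digits are (1, 0, 0, 9, 8, 10).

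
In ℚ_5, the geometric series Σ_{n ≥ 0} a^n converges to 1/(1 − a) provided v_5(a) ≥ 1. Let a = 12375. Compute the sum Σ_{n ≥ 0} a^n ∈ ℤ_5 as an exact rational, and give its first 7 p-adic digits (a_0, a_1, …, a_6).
Σ a^n = 1/(1 − a) = -1/12374;  first 7 digits = (1, 0, 0, 4, 4, 3, 1)

v_5(a) = 3 ≥ 1, so the series converges in ℤ_5 to 1/(1 − a) = 1/(1 − 12375) = -1/12374. Expand this rational in ℤ_5: compute digits iteratively via d_i = x_i mod 5, x_{i+1} = (x_i − d_i)/5. The first 7 digits are (1, 0, 0, 4, 4, 3, 1).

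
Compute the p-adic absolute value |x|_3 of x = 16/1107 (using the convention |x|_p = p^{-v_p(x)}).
|16/1107|_3 = 27

Step 1 — compute v_3(x) by factoring powers of 3 out of the numerator and denominator: v_3(16/1107) = -3. Step 2 — apply |x|_p = p^{-v_p(x)} = 3^{3} = 27.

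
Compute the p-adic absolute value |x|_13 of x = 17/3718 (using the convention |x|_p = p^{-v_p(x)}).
|17/3718|_13 = 169

Step 1 — compute v_13(x) by factoring powers of 13 out of the numerator and denominator: v_13(17/3718) = -2. Step 2 — apply |x|_p = p^{-v_p(x)} = 13^{2} = 169.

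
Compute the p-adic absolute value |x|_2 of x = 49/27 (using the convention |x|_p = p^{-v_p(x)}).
|49/27|_2 = 1

Step 1 — compute v_2(x) by factoring powers of 2 out of the numerator and denominator: v_2(49/27) = 0. Step 2 — apply |x|_p = p^{-v_p(x)} = 2^{0} = 1.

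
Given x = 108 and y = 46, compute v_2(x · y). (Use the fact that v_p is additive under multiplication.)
v_2(4968) = 3

v_p(x) = 2 (factor: 108 = 2^2 · 27); v_p(y) = 1 (factor: 46 = 2^1 · 23). Additivity: v_p(xy) = v_p(x) + v_p(y) = 2 + 1 = 3. (Direct check: xy = 4968 = 2^3 · (621).)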